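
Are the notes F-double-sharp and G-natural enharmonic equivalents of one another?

Yes

F## is pitch class 7; G is pitch class 7.
All spellings map to pitch class 7, so they are enharmonically equivalent.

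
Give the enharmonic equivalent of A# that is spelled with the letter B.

Bb

Plain B sits 1 semitone above A#, so on the letter B the same pitch needs a flat: Bb.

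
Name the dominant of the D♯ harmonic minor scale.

A#

The D# harmonic minor scale runs D# E# F# G# A# B C##.
Degree 5 is A#.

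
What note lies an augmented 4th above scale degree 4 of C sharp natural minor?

Scale degree 4 of C# natural minor is F#.
An augmented fourth (6 semitones) above F# lands on the letter B, giving B#.

B#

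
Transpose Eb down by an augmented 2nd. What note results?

Dbb

A second below E lands on the letter D.
An augmented second spans 3 semitones, so Eb moves to pitch class 0. On the letter D that is Dbb.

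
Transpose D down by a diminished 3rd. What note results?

B#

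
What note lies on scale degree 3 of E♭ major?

Degree 3 takes the letter 2 steps above E, which is G.
In major, degree 3 sits 4 semitones above the tonic. Eb + 4 semitones is pitch class 7, spelled on G as G.

G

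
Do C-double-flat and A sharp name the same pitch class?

Cbb = pitch class 10 and A# = pitch class 10 — the same pitch class, so they are enharmonic equivalents.

Yes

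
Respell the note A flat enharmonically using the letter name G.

G#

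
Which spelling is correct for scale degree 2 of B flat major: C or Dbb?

C

Each scale degree takes a distinct letter name. Degree 2 of a scale on B must use the letter C.
C and Dbb are enharmonically the same pitch, but only C uses the letter C, so it is the correct spelling here.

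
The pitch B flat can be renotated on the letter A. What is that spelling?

Bb is pitch class 10. The letter A alone is pitch class 9.
To reach pitch class 10 from A requires an offset of +1 semitone, i.e. sharp: A#.

A#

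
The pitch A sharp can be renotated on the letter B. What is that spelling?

Plain B sits 1 semitone above A#, so on the letter B the same pitch needs a flat: Bb.

Bb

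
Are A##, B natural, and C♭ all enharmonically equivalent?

Yes

A## is pitch class 11; B is pitch class 11; Cb is pitch class 11.
All spellings map to pitch class 11, so they are enharmonically equivalent.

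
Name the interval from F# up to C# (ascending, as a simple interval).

Counting letters F–G–A–B–C gives a fifth.
F#→C# = 7 semitones, exactly the perfect fifth.

perfect fifth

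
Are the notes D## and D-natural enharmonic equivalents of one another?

D## is pitch class 4; D is pitch class 2.
The pitch classes differ (4 vs. 2), so they are not enharmonic equivalents.

No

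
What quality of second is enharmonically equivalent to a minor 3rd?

A minor third spans 3 semitones.
A second spanning 3 semitones is augmented (the major second is 2).

augmented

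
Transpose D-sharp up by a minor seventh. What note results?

C#

A seventh above D lands on the letter C.
A minor seventh spans 10 semitones, so D# moves to pitch class 1. On the letter C that is C#.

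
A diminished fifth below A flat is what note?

D

A fifth below A lands on the letter D.
A diminished fifth spans 6 semitones, so Ab moves to pitch class 2. On the letter D that is D.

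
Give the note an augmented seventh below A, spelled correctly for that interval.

A seventh below A lands on the letter B.
An augmented seventh spans 12 semitones, so A moves to pitch class 9. On the letter B that is Bbb.

Bbb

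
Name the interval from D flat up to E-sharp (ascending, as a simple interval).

doubly augmented second

Counting letters D–E gives a second.
Db→E# = 4 semitones, 2 wider than the major second (2), so doubly augmented.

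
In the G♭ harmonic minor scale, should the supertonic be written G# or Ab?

Ab

Each scale degree takes a distinct letter name. Degree 2 of a scale on G must use the letter A.
Ab and G# are enharmonically the same pitch, but only Ab uses the letter A, so it is the correct spelling here.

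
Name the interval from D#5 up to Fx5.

major third

The letter names run D→F, a span of 2 letter steps, so the interval is some kind of third.
D# to F## is 4 semitones. A major third is 4, so 4 makes it major.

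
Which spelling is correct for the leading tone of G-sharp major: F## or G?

F##

Each scale degree takes a distinct letter name. Degree 7 of a scale on G must use the letter F.
F## and G are enharmonically the same pitch, but only F## uses the letter F, so it is the correct spelling here.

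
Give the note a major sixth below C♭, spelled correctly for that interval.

C down a major sixth is Eb, so the target letter is E.
From Cb, a major sixth is 9 semitones down: Ebb.

Ebb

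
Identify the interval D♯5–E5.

minor second

Counting letters D–E gives a second.
D#→E = 1 semitone, 1 narrower than the major second (2), so minor.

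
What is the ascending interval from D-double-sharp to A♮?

Counting letters D–E–F–G–A gives a fifth.
D##→A = 5 semitones, 2 narrower than the perfect fifth (7), so doubly diminished.

doubly diminished fifth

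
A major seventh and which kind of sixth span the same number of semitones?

doubly augmented

A major seventh spans 11 semitones.
A sixth spanning 11 semitones is doubly augmented (the major sixth is 9).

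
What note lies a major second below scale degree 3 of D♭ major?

Scale degree 3 of Db major is F.
A major second (2 semitones) below F lands on the letter E, giving Eb.

Eb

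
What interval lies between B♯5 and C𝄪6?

Counting letters B–C gives a second.
B#→C## = 2 semitones, exactly the major second.

major second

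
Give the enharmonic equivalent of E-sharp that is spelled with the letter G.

Gbb

E# is pitch class 5. The letter G alone is pitch class 7.
To reach pitch class 5 from G requires an offset of -2 semitones, i.e. double flat: Gbb.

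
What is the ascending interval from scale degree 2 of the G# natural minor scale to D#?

perfect fourth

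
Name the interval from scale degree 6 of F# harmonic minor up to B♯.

Scale degree 6 of F# harmonic minor is D.
D up to B#: letters D→B make it a sixth; 10 semitones makes it augmented.

augmented sixth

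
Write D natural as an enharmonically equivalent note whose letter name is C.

C##

D is pitch class 2. The letter C alone is pitch class 0.
To reach pitch class 2 from C requires an offset of +2 semitones, i.e. double sharp: C##.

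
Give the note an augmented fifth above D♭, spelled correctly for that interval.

A

A fifth above D lands on the letter A.
An augmented fifth spans 8 semitones, so Db moves to pitch class 9. On the letter A that is A.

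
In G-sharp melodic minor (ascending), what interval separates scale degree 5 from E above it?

minor second

Scale degree 5 of G# melodic minor (ascending) is D#.
D# up to E: letters D→E make it a second; 1 semitone makes it minor.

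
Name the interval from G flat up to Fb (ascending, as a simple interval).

The letter names run G→F, a span of 6 letter steps, so the interval is some kind of seventh.
Gb to Fb is 10 semitones. A major seventh is 11, so 10 makes it minor.

minor seventh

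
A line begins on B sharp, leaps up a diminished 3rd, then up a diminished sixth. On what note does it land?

A diminished third up from B# is D (letter D, 2 semitones up).
A diminished sixth up from D is Bbb (letter B, 7 semitones up).

Bbb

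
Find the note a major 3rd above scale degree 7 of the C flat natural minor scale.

Db

Scale degree 7 of Cb natural minor is Bbb.
A major third (4 semitones) above Bbb lands on the letter D, giving Db.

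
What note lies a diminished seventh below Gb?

G down a major seventh is Ab, so the target letter is A.
From Gb, a diminished seventh is 9 semitones down: A.

A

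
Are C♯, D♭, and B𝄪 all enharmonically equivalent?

C# = pitch class 1 and Db = pitch class 1 and B## = pitch class 1 — the same pitch class, so they are enharmonic equivalents.

Yes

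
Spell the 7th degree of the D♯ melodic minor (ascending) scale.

Degree 7 takes the letter 6 steps above D, which is C.
In melodic minor (ascending), degree 7 sits 11 semitones above the tonic. D# + 11 semitones is pitch class 2, spelled on C as C##.

C##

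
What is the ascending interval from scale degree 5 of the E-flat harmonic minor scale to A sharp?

augmented seventh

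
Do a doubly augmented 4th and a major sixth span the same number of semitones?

A doubly augmented fourth spans 7 semitones; a major sixth spans 9.
The spans differ, so they are not enharmonic equivalents.

No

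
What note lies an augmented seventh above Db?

A seventh above D lands on the letter C.
An augmented seventh spans 12 semitones, so Db moves to pitch class 1. On the letter C that is C#.

C#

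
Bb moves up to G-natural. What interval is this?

major sixth

The letter names run B→G, a span of 5 letter steps, so the interval is some kind of sixth.
Bb to G is 9 semitones. A major sixth is 9, so 9 makes it major.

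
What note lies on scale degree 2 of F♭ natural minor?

Gb

The Fb natural minor scale runs Fb Gb Abb Bbb Cb Dbb Ebb.
Degree 2 is Gb.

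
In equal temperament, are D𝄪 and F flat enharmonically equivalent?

Yes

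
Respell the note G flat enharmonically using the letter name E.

E##

Gb is pitch class 6. The letter E alone is pitch class 4.
To reach pitch class 6 from E requires an offset of +2 semitones, i.e. double sharp: E##.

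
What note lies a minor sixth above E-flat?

Cb

E up a major sixth is C#, so the target letter is C.
From Eb, a minor sixth is 8 semitones up: Cb.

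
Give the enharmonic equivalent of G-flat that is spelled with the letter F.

F#

Plain F sits 1 semitone below Gb, so on the letter F the same pitch needs a sharp: F#.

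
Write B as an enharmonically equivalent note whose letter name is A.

Plain A sits 2 semitones below B, so on the letter A the same pitch needs a double sharp: A##.

A##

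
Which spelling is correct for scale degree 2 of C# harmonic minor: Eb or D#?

Each scale degree takes a distinct letter name. Degree 2 of a scale on C must use the letter D.
D# and Eb are enharmonically the same pitch, but only D# uses the letter D, so it is the correct spelling here.

D#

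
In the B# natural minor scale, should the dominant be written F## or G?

Each scale degree takes a distinct letter name. Degree 5 of a scale on B must use the letter F.
F## and G are enharmonically the same pitch, but only F## uses the letter F, so it is the correct spelling here.

F##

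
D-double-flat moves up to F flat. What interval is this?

The letter names run D→F, a span of 2 letter steps, so the interval is some kind of third.
Dbb to Fb is 4 semitones. A major third is 4, so 4 makes it major.

major third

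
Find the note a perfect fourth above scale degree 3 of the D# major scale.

B#

Scale degree 3 of D# major is F##.
A perfect fourth (5 semitones) above F## lands on the letter B, giving B#.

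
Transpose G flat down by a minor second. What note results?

G down a major second is F, so the target letter is F.
From Gb, a minor second is 1 semitone down: F.

F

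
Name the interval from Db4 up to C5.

major seventh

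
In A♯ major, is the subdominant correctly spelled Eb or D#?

Each scale degree takes a distinct letter name. Degree 4 of a scale on A must use the letter D.
D# and Eb are enharmonically the same pitch, but only D# uses the letter D, so it is the correct spelling here.

D#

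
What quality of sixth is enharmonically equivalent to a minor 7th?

augmented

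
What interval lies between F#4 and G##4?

augmented second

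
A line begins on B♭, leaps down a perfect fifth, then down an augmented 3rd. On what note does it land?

Cbb

A perfect fifth down from Bb is Eb (letter E, 7 semitones down).
An augmented third down from Eb is Cbb (letter C, 5 semitones down).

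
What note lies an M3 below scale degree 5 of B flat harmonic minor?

Db

Scale degree 5 of Bb harmonic minor is F.
A major third (4 semitones) below F lands on the letter D, giving Db.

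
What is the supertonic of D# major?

Degree 2 takes the letter 1 step above D, which is E.
In major, degree 2 sits 2 semitones above the tonic. D# + 2 semitones is pitch class 5, spelled on E as E#.

E#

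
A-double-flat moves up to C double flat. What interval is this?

The letter names run A→C, a span of 2 letter steps, so the interval is some kind of third.
Abb to Cbb is 3 semitones. A major third is 4, so 3 makes it minor.

minor third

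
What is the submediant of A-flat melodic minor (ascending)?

F

The Ab melodic minor (ascending) scale runs Ab Bb Cb Db Eb F G.
Degree 6 is F.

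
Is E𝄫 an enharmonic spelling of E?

No

Two spellings are enharmonically equivalent only if they share a pitch class.
Here Ebb → 2, E → 4; 2 ≠ 4, so they are not.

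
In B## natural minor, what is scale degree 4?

E##

Degree 4 takes the letter 3 steps above B, which is E.
In natural minor, degree 4 sits 5 semitones above the tonic. B## + 5 semitones is pitch class 6, spelled on E as E##.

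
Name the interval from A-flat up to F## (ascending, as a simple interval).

doubly augmented sixth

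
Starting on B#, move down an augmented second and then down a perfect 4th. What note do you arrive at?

E

An augmented second down from B# is A (letter A, 3 semitones down).
A perfect fourth down from A is E (letter E, 5 semitones down).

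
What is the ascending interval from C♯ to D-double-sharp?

augmented second

The letter names run C→D, a span of 1 letter step, so the interval is some kind of second.
C# to D## is 3 semitones. A major second is 2, so 3 makes it augmented.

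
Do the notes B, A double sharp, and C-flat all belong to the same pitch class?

Yes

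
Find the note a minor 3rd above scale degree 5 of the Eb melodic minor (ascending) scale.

Db

Scale degree 5 of Eb melodic minor (ascending) is Bb.
A minor third (3 semitones) above Bb lands on the letter D, giving Db.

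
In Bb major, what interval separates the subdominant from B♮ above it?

augmented fifth

The subdominant of Bb major is Eb.
Eb up to B: letters E→B make it a fifth; 8 semitones makes it augmented.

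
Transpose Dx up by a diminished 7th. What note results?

C#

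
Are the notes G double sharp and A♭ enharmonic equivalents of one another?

No

Two spellings are enharmonically equivalent only if they share a pitch class.
Here G## → 9, Ab → 8; 8 ≠ 9, so they are not.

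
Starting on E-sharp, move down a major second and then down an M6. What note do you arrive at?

A major second down from E# is D# (letter D, 2 semitones down).
A major sixth down from D# is F# (letter F, 9 semitones down).

F#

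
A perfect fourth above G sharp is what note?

A fourth above G lands on the letter C.
A perfect fourth spans 5 semitones, so G# moves to pitch class 1. On the letter C that is C#.

C#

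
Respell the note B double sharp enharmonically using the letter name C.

Plain C sits 1 semitone below B##, so on the letter C the same pitch needs a sharp: C#.

C#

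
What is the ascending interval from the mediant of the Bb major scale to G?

perfect fourth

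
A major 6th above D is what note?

A sixth above D lands on the letter B.
A major sixth spans 9 semitones, so D moves to pitch class 11. On the letter B that is B.

B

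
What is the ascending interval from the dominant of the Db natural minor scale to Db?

The dominant of Db natural minor is Ab.
Ab up to Db: letters A→D make it a fourth; 5 semitones makes it perfect.

perfect fourth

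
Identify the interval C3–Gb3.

diminished fifth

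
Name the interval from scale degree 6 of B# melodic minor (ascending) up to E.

Scale degree 6 of B# melodic minor (ascending) is G##.
G## up to E: letters G→E make it a sixth; 7 semitones makes it diminished.

diminished sixth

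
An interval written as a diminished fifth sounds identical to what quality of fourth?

augmented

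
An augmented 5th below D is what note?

A fifth below D lands on the letter G.
An augmented fifth spans 8 semitones, so D moves to pitch class 6. On the letter G that is Gb.

Gb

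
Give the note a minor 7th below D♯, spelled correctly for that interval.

E#

D down a major seventh is Eb, so the target letter is E.
From D#, a minor seventh is 10 semitones down: E#.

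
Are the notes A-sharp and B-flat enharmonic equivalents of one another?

Yes

A# is pitch class 10; Bb is pitch class 10.
All spellings map to pitch class 10, so they are enharmonically equivalent.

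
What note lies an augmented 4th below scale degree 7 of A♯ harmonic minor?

Scale degree 7 of A# harmonic minor is G##.
An augmented fourth (6 semitones) below G## lands on the letter D, giving D#.

D#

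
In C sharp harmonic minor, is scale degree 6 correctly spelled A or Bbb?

Each scale degree takes a distinct letter name. Degree 6 of a scale on C must use the letter A.
A and Bbb are enharmonically the same pitch, but only A uses the letter A, so it is the correct spelling here.

A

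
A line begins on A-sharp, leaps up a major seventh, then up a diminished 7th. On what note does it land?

A major seventh up from A# is G## (letter G, 11 semitones up).
A diminished seventh up from G## is F# (letter F, 9 semitones up).

F#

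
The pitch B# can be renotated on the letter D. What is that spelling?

Dbb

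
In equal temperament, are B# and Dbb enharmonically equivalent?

B# is pitch class 0; Dbb is pitch class 0.
All spellings map to pitch class 0, so they are enharmonically equivalent.

Yes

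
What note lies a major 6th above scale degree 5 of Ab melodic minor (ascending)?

Scale degree 5 of Ab melodic minor (ascending) is Eb.
A major sixth (9 semitones) above Eb lands on the letter C, giving C.

C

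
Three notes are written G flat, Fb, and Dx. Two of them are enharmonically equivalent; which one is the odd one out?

In 12-tone equal temperament, enharmonic equivalents share a pitch class. Gb is pitch class 6; Fb is pitch class 4; D## is pitch class 4.
Fb and D## share pitch class 4, while Gb is pitch class 6.

Gb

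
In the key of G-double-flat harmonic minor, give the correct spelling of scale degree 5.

Dbb

Degree 5 takes the letter 4 steps above G, which is D.
In harmonic minor, degree 5 sits 7 semitones above the tonic. Gbb + 7 semitones is pitch class 0, spelled on D as Dbb.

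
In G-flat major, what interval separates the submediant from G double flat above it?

diminished third

The submediant of Gb major is Eb.
Eb up to Gbb: letters E→G make it a third; 2 semitones makes it diminished.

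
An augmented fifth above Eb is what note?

B

A fifth above E lands on the letter B.
An augmented fifth spans 8 semitones, so Eb moves to pitch class 11. On the letter B that is B.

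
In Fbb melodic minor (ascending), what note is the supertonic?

Degree 2 takes the letter 1 step above F, which is G.
In melodic minor (ascending), degree 2 sits 2 semitones above the tonic. Fbb + 2 semitones is pitch class 5, spelled on G as Gbb.

Gbb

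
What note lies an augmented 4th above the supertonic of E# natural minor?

B##

The supertonic of E# natural minor is F##.
An augmented fourth (6 semitones) above F## lands on the letter B, giving B##.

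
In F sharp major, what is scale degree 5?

Degree 5 takes the letter 4 steps above F, which is C.
In major, degree 5 sits 7 semitones above the tonic. F# + 7 semitones is pitch class 1, spelled on C as C#.

C#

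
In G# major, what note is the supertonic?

A#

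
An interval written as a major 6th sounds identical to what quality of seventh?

A major sixth spans 9 semitones.
A seventh spanning 9 semitones is diminished (the major seventh is 11).

diminished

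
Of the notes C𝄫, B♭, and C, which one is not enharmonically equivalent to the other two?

C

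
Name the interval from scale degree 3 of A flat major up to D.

major second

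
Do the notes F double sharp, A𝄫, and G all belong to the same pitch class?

F## is pitch class 7; Abb is pitch class 7; G is pitch class 7.
All spellings map to pitch class 7, so they are enharmonically equivalent.

Yes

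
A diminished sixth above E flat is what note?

Cbb

A sixth above E lands on the letter C.
A diminished sixth spans 7 semitones, so Eb moves to pitch class 10. On the letter C that is Cbb.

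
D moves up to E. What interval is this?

major second

Counting letters D–E gives a second.
D→E = 2 semitones, exactly the major second.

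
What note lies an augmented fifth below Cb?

Fbb

C down a perfect fifth is F, so the target letter is F.
From Cb, an augmented fifth is 8 semitones down: Fbb.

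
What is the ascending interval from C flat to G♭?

perfect fifth

The letter names run C→G, a span of 4 letter steps, so the interval is some kind of fifth.
Cb to Gb is 7 semitones. A perfect fifth is 7, so 7 makes it perfect.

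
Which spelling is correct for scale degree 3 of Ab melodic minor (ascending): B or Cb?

Each scale degree takes a distinct letter name. Degree 3 of a scale on A must use the letter C.
Cb and B are enharmonically the same pitch, but only Cb uses the letter C, so it is the correct spelling here.

Cb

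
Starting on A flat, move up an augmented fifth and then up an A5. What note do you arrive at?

An augmented fifth up from Ab is E (letter E, 8 semitones up).
An augmented fifth up from E is B# (letter B, 8 semitones up).

B#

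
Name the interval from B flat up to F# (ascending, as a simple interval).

augmented fifth

Counting letters B–C–D–E–F gives a fifth.
Bb→F# = 8 semitones, 1 wider than the perfect fifth (7), so augmented.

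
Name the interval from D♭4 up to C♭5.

The letter names run D→C, a span of 6 letter steps, so the interval is some kind of seventh.
Db to Cb is 10 semitones. A major seventh is 11, so 10 makes it minor.

minor seventh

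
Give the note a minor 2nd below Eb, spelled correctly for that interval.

D

A second below E lands on the letter D.
A minor second spans 1 semitone, so Eb moves to pitch class 2. On the letter D that is D.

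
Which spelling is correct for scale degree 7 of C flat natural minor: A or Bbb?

Each scale degree takes a distinct letter name. Degree 7 of a scale on C must use the letter B.
Bbb and A are enharmonically the same pitch, but only Bbb uses the letter B, so it is the correct spelling here.

Bbb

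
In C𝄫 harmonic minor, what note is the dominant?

Gbb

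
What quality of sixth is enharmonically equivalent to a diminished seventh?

major

A diminished seventh spans 9 semitones.
A sixth spanning 9 semitones is major (the major sixth is 9).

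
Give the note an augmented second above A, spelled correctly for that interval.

A up a major second is B, so the target letter is B.
From A, an augmented second is 3 semitones up: B#.

B#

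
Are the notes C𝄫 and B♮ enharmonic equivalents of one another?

Two spellings are enharmonically equivalent only if they share a pitch class.
Here Cbb → 10, B → 11; 10 ≠ 11, so they are not.

No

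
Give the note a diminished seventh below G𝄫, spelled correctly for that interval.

Ab

A seventh below G lands on the letter A.
A diminished seventh spans 9 semitones, so Gbb moves to pitch class 8. On the letter A that is Ab.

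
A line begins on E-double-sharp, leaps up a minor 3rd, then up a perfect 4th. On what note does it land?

A minor third up from E## is G## (letter G, 3 semitones up).
A perfect fourth up from G## is C## (letter C, 5 semitones up).

C##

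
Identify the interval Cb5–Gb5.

The letter names run C→G, a span of 4 letter steps, so the interval is some kind of fifth.
Cb to Gb is 7 semitones. A perfect fifth is 7, so 7 makes it perfect.

perfect fifth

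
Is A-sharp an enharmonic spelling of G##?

No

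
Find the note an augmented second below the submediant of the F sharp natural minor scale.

Cb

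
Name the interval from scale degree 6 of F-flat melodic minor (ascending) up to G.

augmented fourth

Scale degree 6 of Fb melodic minor (ascending) is Db.
Db up to G: letters D→G make it a fourth; 6 semitones makes it augmented.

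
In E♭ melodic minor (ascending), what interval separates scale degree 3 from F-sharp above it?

augmented seventh

Scale degree 3 of Eb melodic minor (ascending) is Gb.
Gb up to F#: letters G→F make it a seventh; 12 semitones makes it augmented.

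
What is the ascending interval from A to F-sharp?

major sixth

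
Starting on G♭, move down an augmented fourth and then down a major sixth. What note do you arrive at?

An augmented fourth down from Gb is Dbb (letter D, 6 semitones down).
A major sixth down from Dbb is Fbb (letter F, 9 semitones down).

Fbb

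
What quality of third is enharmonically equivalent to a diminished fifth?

A diminished fifth spans 6 semitones.
A third spanning 6 semitones is doubly augmented (the major third is 4).

doubly augmented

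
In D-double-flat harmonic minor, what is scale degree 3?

Fbb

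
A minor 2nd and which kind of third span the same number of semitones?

A minor second spans 1 semitone.
A third spanning 1 semitone is doubly diminished (the major third is 4).

doubly diminished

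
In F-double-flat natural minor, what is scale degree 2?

Gbb

Degree 2 takes the letter 1 step above F, which is G.
In natural minor, degree 2 sits 2 semitones above the tonic. Fbb + 2 semitones is pitch class 5, spelled on G as Gbb.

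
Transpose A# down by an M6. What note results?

C#

A sixth below A lands on the letter C.
A major sixth spans 9 semitones, so A# moves to pitch class 1. On the letter C that is C#.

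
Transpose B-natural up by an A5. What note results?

F##

B up a perfect fifth is F#, so the target letter is F.
From B, an augmented fifth is 8 semitones up: F##.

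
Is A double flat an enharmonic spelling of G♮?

Abb = pitch class 7 and G = pitch class 7 — the same pitch class, so they are enharmonic equivalents.

Yes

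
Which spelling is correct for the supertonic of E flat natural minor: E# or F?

F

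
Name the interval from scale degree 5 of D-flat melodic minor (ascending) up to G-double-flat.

diminished seventh

Scale degree 5 of Db melodic minor (ascending) is Ab.
Ab up to Gbb: letters A→G make it a seventh; 9 semitones makes it diminished.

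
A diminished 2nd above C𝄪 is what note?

A second above C lands on the letter D.
A diminished second spans 0 semitones, so C## moves to pitch class 2. On the letter D that is D.

D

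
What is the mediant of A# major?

Degree 3 takes the letter 2 steps above A, which is C.
In major, degree 3 sits 4 semitones above the tonic. A# + 4 semitones is pitch class 2, spelled on C as C##.

C##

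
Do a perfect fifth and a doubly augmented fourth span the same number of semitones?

A perfect fifth spans 7 semitones; a doubly augmented fourth spans 7.
They are enharmonically equivalent.

Yes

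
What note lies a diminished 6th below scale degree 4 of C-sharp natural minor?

A##

Scale degree 4 of C# natural minor is F#.
A diminished sixth (7 semitones) below F# lands on the letter A, giving A##.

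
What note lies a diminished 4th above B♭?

A fourth above B lands on the letter E.
A diminished fourth spans 4 semitones, so Bb moves to pitch class 2. On the letter E that is Ebb.

Ebb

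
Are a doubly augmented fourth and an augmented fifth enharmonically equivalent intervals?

A doubly augmented fourth spans 7 semitones; an augmented fifth spans 8.
The spans differ, so they are not enharmonic equivalents.

No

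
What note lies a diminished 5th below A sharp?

A fifth below A lands on the letter D.
A diminished fifth spans 6 semitones, so A# moves to pitch class 4. On the letter D that is D##.

D##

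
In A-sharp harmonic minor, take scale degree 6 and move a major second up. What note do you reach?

G#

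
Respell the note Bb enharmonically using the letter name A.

Plain A sits 1 semitone below Bb, so on the letter A the same pitch needs a sharp: A#.

A#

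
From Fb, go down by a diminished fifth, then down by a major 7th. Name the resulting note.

Cb

A diminished fifth down from Fb is Bb (letter B, 6 semitones down).
A major seventh down from Bb is Cb (letter C, 11 semitones down).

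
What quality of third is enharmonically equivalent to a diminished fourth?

major

A diminished fourth spans 4 semitones.
A third spanning 4 semitones is major (the major third is 4).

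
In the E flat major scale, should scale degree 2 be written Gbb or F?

F

Each scale degree takes a distinct letter name. Degree 2 of a scale on E must use the letter F.
F and Gbb are enharmonically the same pitch, but only F uses the letter F, so it is the correct spelling here.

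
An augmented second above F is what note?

A second above F lands on the letter G.
An augmented second spans 3 semitones, so F moves to pitch class 8. On the letter G that is G#.

G#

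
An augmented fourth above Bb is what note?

E

B up a perfect fourth is E, so the target letter is E.
From Bb, an augmented fourth is 6 semitones up: E.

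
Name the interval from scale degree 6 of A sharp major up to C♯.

diminished fifth

Scale degree 6 of A# major is F##.
F## up to C#: letters F→C make it a fifth; 6 semitones makes it diminished.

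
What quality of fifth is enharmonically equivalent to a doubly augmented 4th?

perfect

A doubly augmented fourth spans 7 semitones.
A fifth spanning 7 semitones is perfect (the perfect fifth is 7).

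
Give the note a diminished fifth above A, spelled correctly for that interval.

A up a perfect fifth is E, so the target letter is E.
From A, a diminished fifth is 6 semitones up: Eb.

Eb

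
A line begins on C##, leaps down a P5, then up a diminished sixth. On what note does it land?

D

A perfect fifth down from C## is F## (letter F, 7 semitones down).
A diminished sixth up from F## is D (letter D, 7 semitones up).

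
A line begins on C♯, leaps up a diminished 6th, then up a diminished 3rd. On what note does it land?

Cbb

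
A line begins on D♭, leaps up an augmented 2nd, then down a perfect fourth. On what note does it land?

An augmented second up from Db is E (letter E, 3 semitones up).
A perfect fourth down from E is B (letter B, 5 semitones down).

B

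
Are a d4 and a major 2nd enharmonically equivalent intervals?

No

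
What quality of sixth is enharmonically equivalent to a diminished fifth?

A diminished fifth spans 6 semitones.
A sixth spanning 6 semitones is doubly diminished (the major sixth is 9).

doubly diminished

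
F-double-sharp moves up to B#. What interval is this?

Counting letters F–G–A–B gives a fourth.
F##→B# = 5 semitones, exactly the perfect fourth.

perfect fourth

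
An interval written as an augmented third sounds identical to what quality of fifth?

An augmented third spans 5 semitones.
A fifth spanning 5 semitones is doubly diminished (the perfect fifth is 7).

doubly diminished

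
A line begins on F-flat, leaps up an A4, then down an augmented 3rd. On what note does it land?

An augmented fourth up from Fb is Bb (letter B, 6 semitones up).
An augmented third down from Bb is Gbb (letter G, 5 semitones down).

Gbb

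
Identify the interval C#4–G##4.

augmented fifth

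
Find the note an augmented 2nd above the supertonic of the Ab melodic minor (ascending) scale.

C#

The supertonic of Ab melodic minor (ascending) is Bb.
An augmented second (3 semitones) above Bb lands on the letter C, giving C#.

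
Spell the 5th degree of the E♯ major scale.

B#

The E# major scale runs E# F## G## A# B# C## D##.
Degree 5 is B#.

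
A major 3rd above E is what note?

A third above E lands on the letter G.
A major third spans 4 semitones, so E moves to pitch class 8. On the letter G that is G#.

G#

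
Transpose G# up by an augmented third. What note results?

B##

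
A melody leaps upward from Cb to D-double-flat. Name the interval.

The letter names run C→D, a span of 1 letter step, so the interval is some kind of second.
Cb to Dbb is 1 semitone. A major second is 2, so 1 makes it minor.

minor second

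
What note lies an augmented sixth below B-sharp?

A sixth below B lands on the letter D.
An augmented sixth spans 10 semitones, so B# moves to pitch class 2. On the letter D that is D.

D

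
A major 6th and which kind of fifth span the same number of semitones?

doubly augmented

A major sixth spans 9 semitones.
A fifth spanning 9 semitones is doubly augmented (the perfect fifth is 7).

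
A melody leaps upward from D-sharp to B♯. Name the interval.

major sixth

Counting letters D–E–F–G–A–B gives a sixth.
D#→B# = 9 semitones, exactly the major sixth.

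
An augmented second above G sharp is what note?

A##

A second above G lands on the letter A.
An augmented second spans 3 semitones, so G# moves to pitch class 11. On the letter A that is A##.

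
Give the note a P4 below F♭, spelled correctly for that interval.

Cb

F down a perfect fourth is C, so the target letter is C.
From Fb, a perfect fourth is 5 semitones down: Cb.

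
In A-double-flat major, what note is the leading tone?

The Abb major scale runs Abb Bbb Cb Dbb Ebb Fb Gb.
Degree 7 is Gb.

Gb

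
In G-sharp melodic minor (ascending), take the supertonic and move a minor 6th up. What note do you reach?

The supertonic of G# melodic minor (ascending) is A#.
A minor sixth (8 semitones) above A# lands on the letter F, giving F#.

F#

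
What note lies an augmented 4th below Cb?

C down a perfect fourth is G, so the target letter is G.
From Cb, an augmented fourth is 6 semitones down: Gbb.

Gbb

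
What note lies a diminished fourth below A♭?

A down a perfect fourth is E, so the target letter is E.
From Ab, a diminished fourth is 4 semitones down: E.

E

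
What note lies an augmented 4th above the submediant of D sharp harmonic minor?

E#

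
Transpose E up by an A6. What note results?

E up a major sixth is C#, so the target letter is C.
From E, an augmented sixth is 10 semitones up: C##.

C##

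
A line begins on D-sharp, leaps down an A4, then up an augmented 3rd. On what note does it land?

C##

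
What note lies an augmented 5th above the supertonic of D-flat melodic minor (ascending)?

B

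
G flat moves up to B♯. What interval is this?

Counting letters G–A–B gives a third.
Gb→B# = 6 semitones, 2 wider than the major third (4), so doubly augmented.

doubly augmented third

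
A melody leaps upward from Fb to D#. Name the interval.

Counting letters F–G–A–B–C–D gives a sixth.
Fb→D# = 11 semitones, 2 wider than the major sixth (9), so doubly augmented.

doubly augmented sixth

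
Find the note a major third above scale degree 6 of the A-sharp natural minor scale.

Scale degree 6 of A# natural minor is F#.
A major third (4 semitones) above F# lands on the letter A, giving A#.

A#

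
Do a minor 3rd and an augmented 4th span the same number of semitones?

A minor third spans 3 semitones; an augmented fourth spans 6.
The spans differ, so they are not enharmonic equivalents.

No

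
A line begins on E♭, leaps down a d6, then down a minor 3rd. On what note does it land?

A diminished sixth down from Eb is G# (letter G, 7 semitones down).
A minor third down from G# is E# (letter E, 3 semitones down).

E#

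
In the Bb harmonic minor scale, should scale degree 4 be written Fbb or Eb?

Each scale degree takes a distinct letter name. Degree 4 of a scale on B must use the letter E.
Eb and Fbb are enharmonically the same pitch, but only Eb uses the letter E, so it is the correct spelling here.

Eb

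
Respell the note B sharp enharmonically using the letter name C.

B# is pitch class 0. The letter C alone is pitch class 0.
Pitch class 0 on C needs no accidental: C.

C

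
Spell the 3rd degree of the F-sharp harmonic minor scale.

A

Degree 3 takes the letter 2 steps above F, which is A.
In harmonic minor, degree 3 sits 3 semitones above the tonic. F# + 3 semitones is pitch class 9, spelled on A as A.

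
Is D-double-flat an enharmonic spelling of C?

Dbb = pitch class 0 and C = pitch class 0 — the same pitch class, so they are enharmonic equivalents.

Yes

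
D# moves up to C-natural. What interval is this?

diminished seventh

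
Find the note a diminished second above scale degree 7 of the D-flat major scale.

Dbb

Scale degree 7 of Db major is C.
A diminished second (0 semitones) above C lands on the letter D, giving Dbb.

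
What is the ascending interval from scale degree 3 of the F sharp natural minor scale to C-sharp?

major third

Scale degree 3 of F# natural minor is A.
A up to C#: letters A→C make it a third; 4 semitones makes it major.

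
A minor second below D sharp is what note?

A second below D lands on the letter C.
A minor second spans 1 semitone, so D# moves to pitch class 2. On the letter C that is C##.

C##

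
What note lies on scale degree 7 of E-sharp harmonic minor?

The E# harmonic minor scale runs E# F## G# A# B# C# D##.
Degree 7 is D##.

D##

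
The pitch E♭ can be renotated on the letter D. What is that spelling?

Eb is pitch class 3. The letter D alone is pitch class 2.
To reach pitch class 3 from D requires an offset of +1 semitone, i.e. sharp: D#.

D#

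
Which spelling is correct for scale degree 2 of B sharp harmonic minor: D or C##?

Each scale degree takes a distinct letter name. Degree 2 of a scale on B must use the letter C.
C## and D are enharmonically the same pitch, but only C## uses the letter C, so it is the correct spelling here.

C##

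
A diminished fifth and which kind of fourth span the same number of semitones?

augmented

A diminished fifth spans 6 semitones.
A fourth spanning 6 semitones is augmented (the perfect fourth is 5).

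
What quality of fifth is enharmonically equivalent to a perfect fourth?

doubly diminished

A perfect fourth spans 5 semitones.
A fifth spanning 5 semitones is doubly diminished (the perfect fifth is 7).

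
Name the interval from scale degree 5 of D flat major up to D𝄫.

diminished fourth

Scale degree 5 of Db major is Ab.
Ab up to Dbb: letters A→D make it a fourth; 4 semitones makes it diminished.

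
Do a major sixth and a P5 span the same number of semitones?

A major sixth spans 9 semitones; a perfect fifth spans 7.
The spans differ, so they are not enharmonic equivalents.

No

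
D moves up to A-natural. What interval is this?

The letter names run D→A, a span of 4 letter steps, so the interval is some kind of fifth.
D to A is 7 semitones. A perfect fifth is 7, so 7 makes it perfect.

perfect fifth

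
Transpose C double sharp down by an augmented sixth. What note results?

E

C down a major sixth is Eb, so the target letter is E.
From C##, an augmented sixth is 10 semitones down: E.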